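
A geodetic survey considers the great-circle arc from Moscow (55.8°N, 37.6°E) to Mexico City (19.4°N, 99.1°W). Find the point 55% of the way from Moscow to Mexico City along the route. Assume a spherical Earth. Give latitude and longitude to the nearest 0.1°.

≈ 57.0°N, 69.8°W

Write both endpoints as unit vectors p₁, p₂ with components (cos φ cos λ, cos φ sin λ, sin φ).
The central angle between the endpoints is δ = arccos(p₁·p₂) ≈ 1.682 rad (96.4°).
Interpolate at f = 0.55 with slerp weights a = sin((1−f)δ)/sin δ ≈ 0.691, b = sin(fδ)/sin δ ≈ 0.804.
p = a·p₁ + b·p₂ ≈ (0.188, -0.512, 0.838); φ = arcsin(p_z) ≈ 56.98°, λ = atan2(p_y, p_x) ≈ -69.84°.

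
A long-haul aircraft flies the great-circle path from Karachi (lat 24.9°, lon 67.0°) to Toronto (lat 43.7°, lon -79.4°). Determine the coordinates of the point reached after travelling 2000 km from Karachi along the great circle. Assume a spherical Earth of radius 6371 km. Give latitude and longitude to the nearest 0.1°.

The haversine formula gives a central angle δ ≈ 1.829 rad (104.8°) between the endpoints. The total great-circle distance is δ·R ≈ 1.829 × 6371 ≈ 11652 km, so the target fraction is f = 2000/11652 ≈ 0.172.
Interpolate at f ≈ 0.172 with slerp weights a = sin((1−f)δ)/sin δ ≈ 1.033, b = sin(fδ)/sin δ ≈ 0.319.
p = a·p₁ + b·p₂ ≈ (0.408, 0.635, 0.655); φ = arcsin(p_z) ≈ 40.95°, λ = atan2(p_y, p_x) ≈ 57.26°.

≈ lat 41.0°, lon 57.3°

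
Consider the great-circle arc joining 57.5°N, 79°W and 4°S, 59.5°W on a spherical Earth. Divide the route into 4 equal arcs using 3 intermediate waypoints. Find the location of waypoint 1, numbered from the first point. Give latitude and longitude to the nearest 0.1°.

The haversine formula gives a central angle δ ≈ 1.108 rad (63.5°) between the endpoints.
Interpolate at f = 1/4 with slerp weights a = sin((1−f)δ)/sin δ ≈ 0.825, b = sin(fδ)/sin δ ≈ 0.306.
p = a·p₁ + b·p₂ ≈ (0.239, -0.698, 0.675); φ = arcsin(p_z) ≈ 42.44°, λ = atan2(p_y, p_x) ≈ -71.07°.

≈ 42.4°N, 71.1°W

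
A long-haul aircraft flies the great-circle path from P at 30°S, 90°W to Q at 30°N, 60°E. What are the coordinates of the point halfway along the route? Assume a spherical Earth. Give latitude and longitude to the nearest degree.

≈ 0°N, 15°W

The haversine formula gives a central angle δ ≈ 2.689 rad (154.1°) between the endpoints.
Interpolate at f = 1/2 with slerp weights a = sin((1−f)δ)/sin δ ≈ 2.231, b = sin(fδ)/sin δ ≈ 2.231.
p = a·p₁ + b·p₂ ≈ (0.966, -0.259, 0.000); φ = arcsin(p_z) ≈ 0.00°, λ = atan2(p_y, p_x) ≈ -15.00°.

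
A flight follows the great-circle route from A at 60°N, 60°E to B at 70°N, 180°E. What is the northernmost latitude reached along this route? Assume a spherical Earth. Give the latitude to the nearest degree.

≈ 78°N

The great circle lies in the plane with unit normal n̂ = (p₁ × p₂)/|p₁ × p₂|.
Here n̂_z ≈ +0.216; the vertex latitude is φ_max = arccos|n̂_z| ≈ 77.5°.
Check via Clairaut: cos φ_max = |cos φ₁| · sin C = cos(60.0°)·sin(25.6°) ≈ 0.216, again giving ≈ 77.5°.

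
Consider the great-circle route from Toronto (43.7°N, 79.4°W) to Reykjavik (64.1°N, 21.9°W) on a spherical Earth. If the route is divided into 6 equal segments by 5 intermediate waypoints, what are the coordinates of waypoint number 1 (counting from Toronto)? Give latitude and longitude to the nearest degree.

Convert each endpoint to a unit vector on the sphere (x = cos φ cos λ, y = cos φ sin λ, z = sin φ).
The central angle between the endpoints is δ = arccos(p₁·p₂) ≈ 0.658 rad (37.7°).
Interpolate at f = 1/6 with slerp weights a = sin((1−f)δ)/sin δ ≈ 0.852, b = sin(fδ)/sin δ ≈ 0.179.
p = a·p₁ + b·p₂ ≈ (0.186, -0.635, 0.750); φ = arcsin(p_z) ≈ 48.58°, λ = atan2(p_y, p_x) ≈ -73.68°.

≈ 49°N, 74°W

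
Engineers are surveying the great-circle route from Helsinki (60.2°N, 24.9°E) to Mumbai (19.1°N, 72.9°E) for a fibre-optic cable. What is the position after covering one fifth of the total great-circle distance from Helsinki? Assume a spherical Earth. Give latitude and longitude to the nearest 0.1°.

Convert each endpoint to a unit vector on the sphere (x = cos φ cos λ, y = cos φ sin λ, z = sin φ).
The central angle between the endpoints is δ = arccos(p₁·p₂) ≈ 0.930 rad (53.3°).
Interpolate at f = 1/5 with slerp weights a = sin((1−f)δ)/sin δ ≈ 0.845, b = sin(fδ)/sin δ ≈ 0.231.
p = a·p₁ + b·p₂ ≈ (0.445, 0.385, 0.809); φ = arcsin(p_z) ≈ 53.96°, λ = atan2(p_y, p_x) ≈ 40.88°.

≈ (54.0°N, 40.9°E)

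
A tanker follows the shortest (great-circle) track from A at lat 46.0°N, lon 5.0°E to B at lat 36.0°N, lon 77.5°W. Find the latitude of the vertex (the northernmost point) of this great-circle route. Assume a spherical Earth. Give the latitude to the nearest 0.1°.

The great circle lies in the plane with unit normal n̂ = (p₁ × p₂)/|p₁ × p₂|.
Here n̂_z ≈ -0.642; the vertex latitude is φ_max = arccos|n̂_z| ≈ 50.1°.
Check via Clairaut: cos φ_max = |cos φ₁| · sin C = cos(46.0°)·sin(67.5°) ≈ 0.642, again giving ≈ 50.1°.

≈ 50.1°N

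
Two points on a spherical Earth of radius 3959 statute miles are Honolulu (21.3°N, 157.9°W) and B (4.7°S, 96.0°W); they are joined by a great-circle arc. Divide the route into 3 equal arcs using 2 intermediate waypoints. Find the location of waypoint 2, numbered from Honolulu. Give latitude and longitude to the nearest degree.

Convert each endpoint to a unit vector on the sphere (x = cos φ cos λ, y = cos φ sin λ, z = sin φ).
The central angle between the endpoints is δ = arccos(p₁·p₂) ≈ 1.151 rad (65.9°).
Interpolate at f = 2/3 with slerp weights a = sin((1−f)δ)/sin δ ≈ 0.410, b = sin(fδ)/sin δ ≈ 0.760.
p = a·p₁ + b·p₂ ≈ (-0.433, -0.897, 0.087); φ = arcsin(p_z) ≈ 4.97°, λ = atan2(p_y, p_x) ≈ -115.77°.

≈ (5°N, 116°W)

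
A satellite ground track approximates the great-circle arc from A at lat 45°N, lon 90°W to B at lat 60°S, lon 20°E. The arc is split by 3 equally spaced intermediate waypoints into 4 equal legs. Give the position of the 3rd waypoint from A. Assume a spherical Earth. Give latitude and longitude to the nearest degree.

≈ lat 41°S, lon 27°W

The haversine formula gives a central angle δ ≈ 2.394 rad (137.2°) between the endpoints.
Interpolate at f = 3/4 with slerp weights a = sin((1−f)δ)/sin δ ≈ 0.829, b = sin(fδ)/sin δ ≈ 1.434.
p = a·p₁ + b·p₂ ≈ (0.674, -0.341, -0.656); φ = arcsin(p_z) ≈ -40.98°, λ = atan2(p_y, p_x) ≈ -26.83°.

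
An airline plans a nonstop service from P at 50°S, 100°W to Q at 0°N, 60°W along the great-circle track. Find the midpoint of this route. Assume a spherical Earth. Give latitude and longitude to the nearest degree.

≈ 26°S, 75°W

Convert each endpoint to a unit vector on the sphere (x = cos φ cos λ, y = cos φ sin λ, z = sin φ).
The central angle between the endpoints is δ = arccos(p₁·p₂) ≈ 1.056 rad (60.5°).
Interpolate at f = 1/2 with slerp weights a = sin((1−f)δ)/sin δ ≈ 0.579, b = sin(fδ)/sin δ ≈ 0.579.
p = a·p₁ + b·p₂ ≈ (0.225, -0.868, -0.443); φ = arcsin(p_z) ≈ -26.32°, λ = atan2(p_y, p_x) ≈ -75.47°.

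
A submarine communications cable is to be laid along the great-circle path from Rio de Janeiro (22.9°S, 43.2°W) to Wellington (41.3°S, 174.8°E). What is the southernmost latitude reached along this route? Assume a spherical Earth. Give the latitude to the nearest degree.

≈ 64°S

The great circle lies in the plane with unit normal n̂ = (p₁ × p₂)/|p₁ × p₂|.
Here n̂_z ≈ -0.445; the vertex latitude is φ_max = arccos|n̂_z| ≈ 63.6°.
Check via Clairaut: cos φ_max = |cos φ₁| · sin C = cos(22.9°)·sin(151.1°) ≈ 0.445, again giving ≈ 63.6°.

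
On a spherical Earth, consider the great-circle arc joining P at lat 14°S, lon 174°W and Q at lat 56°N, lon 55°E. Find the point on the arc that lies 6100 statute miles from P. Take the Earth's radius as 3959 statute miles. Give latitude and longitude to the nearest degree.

Write both endpoints as unit vectors p₁, p₂ with components (cos φ cos λ, cos φ sin λ, sin φ).
The central angle between the endpoints is δ = arccos(p₁·p₂) ≈ 2.161 rad (123.8°). The total great-circle distance is δ·R ≈ 2.161 × 3959 ≈ 8555 mi, so the target fraction is f = 6100/8555 ≈ 0.713.
Interpolate at f ≈ 0.713 with slerp weights a = sin((1−f)δ)/sin δ ≈ 0.700, b = sin(fδ)/sin δ ≈ 1.203.
p = a·p₁ + b·p₂ ≈ (-0.289, 0.480, 0.828); φ = arcsin(p_z) ≈ 55.91°, λ = atan2(p_y, p_x) ≈ 121.06°.

≈ lat 56°N, lon 121°E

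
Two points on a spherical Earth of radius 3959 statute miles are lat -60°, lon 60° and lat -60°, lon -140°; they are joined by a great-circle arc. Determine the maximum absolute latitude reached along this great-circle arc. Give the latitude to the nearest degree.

≈ -84°

The great circle lies in the plane with unit normal n̂ = (p₁ × p₂)/|p₁ × p₂|.
Here n̂_z ≈ +0.100; the vertex latitude is φ_max = arccos|n̂_z| ≈ 84.3°.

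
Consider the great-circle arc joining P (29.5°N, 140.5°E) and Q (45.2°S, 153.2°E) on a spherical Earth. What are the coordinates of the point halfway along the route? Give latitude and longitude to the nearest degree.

From cos δ = sin φ₁ sin φ₂ + cos φ₁ cos φ₂ cos Δλ, the central angle is δ ≈ 1.319 rad (75.6°).
Interpolate at f = 1/2 with slerp weights a = sin((1−f)δ)/sin δ ≈ 0.633, b = sin(fδ)/sin δ ≈ 0.633.
p = a·p₁ + b·p₂ ≈ (-0.823, 0.551, -0.137); φ = arcsin(p_z) ≈ -7.90°, λ = atan2(p_y, p_x) ≈ 146.18°.

≈ (8°S, 146°E)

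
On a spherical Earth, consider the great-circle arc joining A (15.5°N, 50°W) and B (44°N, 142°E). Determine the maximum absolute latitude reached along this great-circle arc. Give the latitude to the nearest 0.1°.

The great circle lies in the plane with unit normal n̂ = (p₁ × p₂)/|p₁ × p₂|.
Here n̂_z ≈ -0.166; the vertex latitude is φ_max = arccos|n̂_z| ≈ 80.5°.
Check via Clairaut: cos φ_max = |cos φ₁| · sin C = cos(15.5°)·sin(9.9°) ≈ 0.166, again giving ≈ 80.5°.

≈ 80.5°N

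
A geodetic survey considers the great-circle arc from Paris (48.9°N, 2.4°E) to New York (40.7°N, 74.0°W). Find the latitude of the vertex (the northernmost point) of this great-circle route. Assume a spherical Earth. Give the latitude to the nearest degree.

≈ 52°N

The great circle lies in the plane with unit normal n̂ = (p₁ × p₂)/|p₁ × p₂|.
Here n̂_z ≈ -0.610; the vertex latitude is φ_max = arccos|n̂_z| ≈ 52.4°.
Check via Clairaut: cos φ_max = |cos φ₁| · sin C = cos(48.9°)·sin(68.2°) ≈ 0.610, again giving ≈ 52.4°.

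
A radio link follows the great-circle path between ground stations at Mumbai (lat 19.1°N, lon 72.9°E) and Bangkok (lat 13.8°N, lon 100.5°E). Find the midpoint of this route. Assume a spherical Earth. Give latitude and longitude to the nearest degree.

Convert each endpoint to a unit vector on the sphere (x = cos φ cos λ, y = cos φ sin λ, z = sin φ).
The central angle between the endpoints is δ = arccos(p₁·p₂) ≈ 0.471 rad (27.0°).
Interpolate at f = 1/2 with slerp weights a = sin((1−f)δ)/sin δ ≈ 0.514, b = sin(fδ)/sin δ ≈ 0.514.
p = a·p₁ + b·p₂ ≈ (0.052, 0.955, 0.291); φ = arcsin(p_z) ≈ 16.91°, λ = atan2(p_y, p_x) ≈ 86.89°.

≈ lat 17°N, lon 87°E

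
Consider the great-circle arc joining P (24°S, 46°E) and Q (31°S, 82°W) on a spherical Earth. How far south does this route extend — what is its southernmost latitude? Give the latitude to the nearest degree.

The great circle lies in the plane with unit normal n̂ = (p₁ × p₂)/|p₁ × p₂|.
Here n̂_z ≈ -0.641; the vertex latitude is φ_max = arccos|n̂_z| ≈ 50.1°.

≈ 50°S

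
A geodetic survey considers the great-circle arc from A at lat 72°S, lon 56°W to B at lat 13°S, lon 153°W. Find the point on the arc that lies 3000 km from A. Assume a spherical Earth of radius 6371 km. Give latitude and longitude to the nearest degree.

The haversine formula gives a central angle δ ≈ 1.393 rad (79.8°) between the endpoints. The total great-circle distance is δ·R ≈ 1.393 × 6371 ≈ 8872 km, so the target fraction is f = 3000/8872 ≈ 0.338.
Interpolate at f ≈ 0.338 with slerp weights a = sin((1−f)δ)/sin δ ≈ 0.809, b = sin(fδ)/sin δ ≈ 0.461.
p = a·p₁ + b·p₂ ≈ (-0.260, -0.411, -0.874); φ = arcsin(p_z) ≈ -60.87°, λ = atan2(p_y, p_x) ≈ -122.33°.

≈ lat 61°S, lon 122°W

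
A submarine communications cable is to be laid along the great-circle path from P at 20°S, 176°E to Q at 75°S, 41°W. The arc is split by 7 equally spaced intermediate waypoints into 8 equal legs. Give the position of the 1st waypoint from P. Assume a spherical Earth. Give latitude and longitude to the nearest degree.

Write both endpoints as unit vectors p₁, p₂ with components (cos φ cos λ, cos φ sin λ, sin φ).
The central angle between the endpoints is δ = arccos(p₁·p₂) ≈ 1.434 rad (82.2°).
Interpolate at f = 1/8 with slerp weights a = sin((1−f)δ)/sin δ ≈ 0.959, b = sin(fδ)/sin δ ≈ 0.180.
p = a·p₁ + b·p₂ ≈ (-0.864, 0.032, -0.502); φ = arcsin(p_z) ≈ -30.13°, λ = atan2(p_y, p_x) ≈ 177.86°.

≈ 30°S, 178°E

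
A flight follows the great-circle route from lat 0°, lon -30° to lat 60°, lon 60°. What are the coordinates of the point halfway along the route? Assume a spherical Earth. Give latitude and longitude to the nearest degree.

Write both endpoints as unit vectors p₁, p₂ with components (cos φ cos λ, cos φ sin λ, sin φ).
The central angle between the endpoints is δ = arccos(p₁·p₂) ≈ 1.571 rad (90.0°).
Interpolate at f = 1/2 with slerp weights a = sin((1−f)δ)/sin δ ≈ 0.707, b = sin(fδ)/sin δ ≈ 0.707.
p = a·p₁ + b·p₂ ≈ (0.789, -0.047, 0.612); φ = arcsin(p_z) ≈ 37.76°, λ = atan2(p_y, p_x) ≈ -3.43°.

≈ lat 38°, lon -3°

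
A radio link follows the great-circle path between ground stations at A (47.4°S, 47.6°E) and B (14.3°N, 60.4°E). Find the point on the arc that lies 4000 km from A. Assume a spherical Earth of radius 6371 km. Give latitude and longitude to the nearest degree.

≈ (12°S, 56°E)

Write both endpoints as unit vectors p₁, p₂ with components (cos φ cos λ, cos φ sin λ, sin φ).
The central angle between the endpoints is δ = arccos(p₁·p₂) ≈ 1.095 rad (62.8°). The total great-circle distance is δ·R ≈ 1.095 × 6371 ≈ 6978 km, so the target fraction is f = 4000/6978 ≈ 0.573.
Interpolate at f ≈ 0.573 with slerp weights a = sin((1−f)δ)/sin δ ≈ 0.507, b = sin(fδ)/sin δ ≈ 0.661.
p = a·p₁ + b·p₂ ≈ (0.548, 0.810, -0.210); φ = arcsin(p_z) ≈ -12.12°, λ = atan2(p_y, p_x) ≈ 55.94°.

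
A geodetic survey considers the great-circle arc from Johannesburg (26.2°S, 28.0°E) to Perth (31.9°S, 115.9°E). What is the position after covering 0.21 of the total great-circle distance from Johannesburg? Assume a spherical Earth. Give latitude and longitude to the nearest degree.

From cos δ = sin φ₁ sin φ₂ + cos φ₁ cos φ₂ cos Δλ, the central angle is δ ≈ 1.307 rad (74.9°).
Interpolate at f = 0.21 with slerp weights a = sin((1−f)δ)/sin δ ≈ 0.889, b = sin(fδ)/sin δ ≈ 0.281.
p = a·p₁ + b·p₂ ≈ (0.600, 0.589, -0.541); φ = arcsin(p_z) ≈ -32.75°, λ = atan2(p_y, p_x) ≈ 44.45°.

≈ (33°S, 44°E)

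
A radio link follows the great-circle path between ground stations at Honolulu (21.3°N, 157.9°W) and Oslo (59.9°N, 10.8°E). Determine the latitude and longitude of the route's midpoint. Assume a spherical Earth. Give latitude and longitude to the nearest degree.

≈ 70°N, 145°W

From cos δ = sin φ₁ sin φ₂ + cos φ₁ cos φ₂ cos Δλ, the central angle is δ ≈ 1.715 rad (98.3°).
Interpolate at f = 1/2 with slerp weights a = sin((1−f)δ)/sin δ ≈ 0.764, b = sin(fδ)/sin δ ≈ 0.764.
p = a·p₁ + b·p₂ ≈ (-0.283, -0.196, 0.939); φ = arcsin(p_z) ≈ 69.85°, λ = atan2(p_y, p_x) ≈ -145.31°.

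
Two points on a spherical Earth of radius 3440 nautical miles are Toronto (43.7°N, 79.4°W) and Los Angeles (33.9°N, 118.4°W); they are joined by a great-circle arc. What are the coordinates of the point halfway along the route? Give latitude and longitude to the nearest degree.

From cos δ = sin φ₁ sin φ₂ + cos φ₁ cos φ₂ cos Δλ, the central angle is δ ≈ 0.552 rad (31.6°).
Interpolate at f = 1/2 with slerp weights a = sin((1−f)δ)/sin δ ≈ 0.520, b = sin(fδ)/sin δ ≈ 0.520.
p = a·p₁ + b·p₂ ≈ (-0.136, -0.749, 0.649); φ = arcsin(p_z) ≈ 40.45°, λ = atan2(p_y, p_x) ≈ -100.30°.

≈ 40°N, 100°W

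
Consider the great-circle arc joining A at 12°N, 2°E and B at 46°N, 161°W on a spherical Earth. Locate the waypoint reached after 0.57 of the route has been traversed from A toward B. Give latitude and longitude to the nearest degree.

≈ 74°N, 50°W

Convert each endpoint to a unit vector on the sphere (x = cos φ cos λ, y = cos φ sin λ, z = sin φ).
The central angle between the endpoints is δ = arccos(p₁·p₂) ≈ 2.095 rad (120.0°).
Interpolate at f = 0.57 with slerp weights a = sin((1−f)δ)/sin δ ≈ 0.905, b = sin(fδ)/sin δ ≈ 1.074.
p = a·p₁ + b·p₂ ≈ (0.180, -0.212, 0.961); φ = arcsin(p_z) ≈ 73.87°, λ = atan2(p_y, p_x) ≈ -49.74°.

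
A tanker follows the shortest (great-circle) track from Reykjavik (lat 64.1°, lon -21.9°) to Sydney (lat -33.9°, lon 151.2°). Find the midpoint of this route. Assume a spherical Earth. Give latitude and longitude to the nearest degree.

≈ lat 41°, lon 144°

Convert each endpoint to a unit vector on the sphere (x = cos φ cos λ, y = cos φ sin λ, z = sin φ).
The central angle between the endpoints is δ = arccos(p₁·p₂) ≈ 2.609 rad (149.5°).
Interpolate at f = 1/2 with slerp weights a = sin((1−f)δ)/sin δ ≈ 1.901, b = sin(fδ)/sin δ ≈ 1.901.
p = a·p₁ + b·p₂ ≈ (-0.612, 0.450, 0.650); φ = arcsin(p_z) ≈ 40.53°, λ = atan2(p_y, p_x) ≈ 143.66°.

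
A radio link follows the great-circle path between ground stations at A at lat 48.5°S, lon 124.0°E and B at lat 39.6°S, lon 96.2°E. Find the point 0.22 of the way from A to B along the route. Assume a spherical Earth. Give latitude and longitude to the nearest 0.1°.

≈ lat 47.2°S, lon 117.2°E

Convert each endpoint to a unit vector on the sphere (x = cos φ cos λ, y = cos φ sin λ, z = sin φ).
The central angle between the endpoints is δ = arccos(p₁·p₂) ≈ 0.379 rad (21.7°).
Interpolate at f = 0.22 with slerp weights a = sin((1−f)δ)/sin δ ≈ 0.787, b = sin(fδ)/sin δ ≈ 0.225.
p = a·p₁ + b·p₂ ≈ (-0.310, 0.605, -0.733); φ = arcsin(p_z) ≈ -47.16°, λ = atan2(p_y, p_x) ≈ 117.17°.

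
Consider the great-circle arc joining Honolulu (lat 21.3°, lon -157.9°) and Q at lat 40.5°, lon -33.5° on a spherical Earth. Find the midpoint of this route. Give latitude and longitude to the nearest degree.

Write both endpoints as unit vectors p₁, p₂ with components (cos φ cos λ, cos φ sin λ, sin φ).
The central angle between the endpoints is δ = arccos(p₁·p₂) ≈ 1.736 rad (99.5°).
Interpolate at f = 1/2 with slerp weights a = sin((1−f)δ)/sin δ ≈ 0.774, b = sin(fδ)/sin δ ≈ 0.774.
p = a·p₁ + b·p₂ ≈ (-0.177, -0.596, 0.783); φ = arcsin(p_z) ≈ 51.57°, λ = atan2(p_y, p_x) ≈ -106.57°.

≈ lat 52°, lon -107°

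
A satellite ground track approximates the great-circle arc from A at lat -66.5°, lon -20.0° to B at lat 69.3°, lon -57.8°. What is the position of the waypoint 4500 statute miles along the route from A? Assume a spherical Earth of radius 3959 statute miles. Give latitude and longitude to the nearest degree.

Convert each endpoint to a unit vector on the sphere (x = cos φ cos λ, y = cos φ sin λ, z = sin φ).
The central angle between the endpoints is δ = arccos(p₁·p₂) ≈ 2.414 rad (138.3°). The total great-circle distance is δ·R ≈ 2.414 × 3959 ≈ 9555 mi, so the target fraction is f = 4500/9555 ≈ 0.471.
Interpolate at f ≈ 0.471 with slerp weights a = sin((1−f)δ)/sin δ ≈ 1.438, b = sin(fδ)/sin δ ≈ 1.363.
p = a·p₁ + b·p₂ ≈ (0.796, -0.604, -0.044); φ = arcsin(p_z) ≈ -2.50°, λ = atan2(p_y, p_x) ≈ -37.20°.

≈ lat -3°, lon -37°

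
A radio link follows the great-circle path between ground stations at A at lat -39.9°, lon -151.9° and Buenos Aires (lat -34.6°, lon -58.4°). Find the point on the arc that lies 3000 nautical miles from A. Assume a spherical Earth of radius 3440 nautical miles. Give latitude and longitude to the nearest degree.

Convert each endpoint to a unit vector on the sphere (x = cos φ cos λ, y = cos φ sin λ, z = sin φ).
The central angle between the endpoints is δ = arccos(p₁·p₂) ≈ 1.239 rad (71.0°). The total great-circle distance is δ·R ≈ 1.239 × 3440 ≈ 4262 nmi, so the target fraction is f = 3000/4262 ≈ 0.704.
Interpolate at f ≈ 0.704 with slerp weights a = sin((1−f)δ)/sin δ ≈ 0.379, b = sin(fδ)/sin δ ≈ 0.810.
p = a·p₁ + b·p₂ ≈ (0.092, -0.705, -0.703); φ = arcsin(p_z) ≈ -44.69°, λ = atan2(p_y, p_x) ≈ -82.52°.

≈ lat -45°, lon -83°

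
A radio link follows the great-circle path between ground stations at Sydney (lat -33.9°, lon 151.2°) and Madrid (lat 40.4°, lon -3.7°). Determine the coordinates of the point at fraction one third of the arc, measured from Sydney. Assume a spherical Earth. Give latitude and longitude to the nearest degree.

≈ lat -3°, lon 105°

From cos δ = sin φ₁ sin φ₂ + cos φ₁ cos φ₂ cos Δλ, the central angle is δ ≈ 2.776 rad (159.0°).
Interpolate at f = 1/3 with slerp weights a = sin((1−f)δ)/sin δ ≈ 2.688, b = sin(fδ)/sin δ ≈ 2.234.
p = a·p₁ + b·p₂ ≈ (-0.257, 0.965, -0.051); φ = arcsin(p_z) ≈ -2.94°, λ = atan2(p_y, p_x) ≈ 104.93°.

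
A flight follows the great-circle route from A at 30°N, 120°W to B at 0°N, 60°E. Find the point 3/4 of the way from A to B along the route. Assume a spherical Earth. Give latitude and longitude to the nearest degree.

≈ 38°N, 60°E

Convert each endpoint to a unit vector on the sphere (x = cos φ cos λ, y = cos φ sin λ, z = sin φ).
The central angle between the endpoints is δ = arccos(p₁·p₂) ≈ 2.618 rad (150.0°).
Interpolate at f = 3/4 with slerp weights a = sin((1−f)δ)/sin δ ≈ 1.218, b = sin(fδ)/sin δ ≈ 1.848.
p = a·p₁ + b·p₂ ≈ (0.397, 0.687, 0.609); φ = arcsin(p_z) ≈ 37.50°, λ = atan2(p_y, p_x) ≈ 60.00°.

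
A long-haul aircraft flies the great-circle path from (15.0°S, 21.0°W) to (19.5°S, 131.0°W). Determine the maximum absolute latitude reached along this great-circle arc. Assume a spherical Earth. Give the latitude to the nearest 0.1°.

≈ 28.6°S

The great circle lies in the plane with unit normal n̂ = (p₁ × p₂)/|p₁ × p₂|.
Here n̂_z ≈ -0.878; the vertex latitude is φ_max = arccos|n̂_z| ≈ 28.6°.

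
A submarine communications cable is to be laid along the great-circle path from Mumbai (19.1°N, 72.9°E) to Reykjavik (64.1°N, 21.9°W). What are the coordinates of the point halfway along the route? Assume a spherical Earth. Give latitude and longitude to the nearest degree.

Write both endpoints as unit vectors p₁, p₂ with components (cos φ cos λ, cos φ sin λ, sin φ).
The central angle between the endpoints is δ = arccos(p₁·p₂) ≈ 1.308 rad (74.9°).
Interpolate at f = 1/2 with slerp weights a = sin((1−f)δ)/sin δ ≈ 0.630, b = sin(fδ)/sin δ ≈ 0.630.
p = a·p₁ + b·p₂ ≈ (0.430, 0.466, 0.773); φ = arcsin(p_z) ≈ 50.61°, λ = atan2(p_y, p_x) ≈ 47.30°.

≈ (51°N, 47°E)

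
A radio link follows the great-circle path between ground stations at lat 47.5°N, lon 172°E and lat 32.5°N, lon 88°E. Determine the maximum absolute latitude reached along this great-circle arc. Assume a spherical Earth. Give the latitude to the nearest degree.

≈ 50°N

The great circle lies in the plane with unit normal n̂ = (p₁ × p₂)/|p₁ × p₂|.
Here n̂_z ≈ -0.637; the vertex latitude is φ_max = arccos|n̂_z| ≈ 50.5°.
Check via Clairaut: cos φ_max = |cos φ₁| · sin C = cos(47.5°)·sin(70.4°) ≈ 0.637, again giving ≈ 50.5°.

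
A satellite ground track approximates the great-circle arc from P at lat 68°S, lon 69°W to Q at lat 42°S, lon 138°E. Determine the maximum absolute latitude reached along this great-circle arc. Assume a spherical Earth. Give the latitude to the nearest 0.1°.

The great circle lies in the plane with unit normal n̂ = (p₁ × p₂)/|p₁ × p₂|.
Here n̂_z ≈ -0.136; the vertex latitude is φ_max = arccos|n̂_z| ≈ 82.2°.
Check via Clairaut: cos φ_max = |cos φ₁| · sin C = cos(68.0°)·sin(158.7°) ≈ 0.136, again giving ≈ 82.2°.

≈ 82.2°S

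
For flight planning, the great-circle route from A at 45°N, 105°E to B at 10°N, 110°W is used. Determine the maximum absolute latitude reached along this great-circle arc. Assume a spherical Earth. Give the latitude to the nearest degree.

The great circle lies in the plane with unit normal n̂ = (p₁ × p₂)/|p₁ × p₂|.
Here n̂_z ≈ +0.447; the vertex latitude is φ_max = arccos|n̂_z| ≈ 63.5°.

≈ 63°N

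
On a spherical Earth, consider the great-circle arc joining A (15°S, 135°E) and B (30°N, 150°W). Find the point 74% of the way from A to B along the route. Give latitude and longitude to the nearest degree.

From cos δ = sin φ₁ sin φ₂ + cos φ₁ cos φ₂ cos Δλ, the central angle is δ ≈ 1.484 rad (85.0°).
Interpolate at f = 0.74 with slerp weights a = sin((1−f)δ)/sin δ ≈ 0.378, b = sin(fδ)/sin δ ≈ 0.894.
p = a·p₁ + b·p₂ ≈ (-0.928, -0.129, 0.349); φ = arcsin(p_z) ≈ 20.43°, λ = atan2(p_y, p_x) ≈ -172.09°.

≈ (20°N, 172°W)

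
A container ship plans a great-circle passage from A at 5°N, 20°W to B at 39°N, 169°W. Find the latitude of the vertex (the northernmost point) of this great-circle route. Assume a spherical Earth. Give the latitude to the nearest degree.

≈ 60°N

The great circle lies in the plane with unit normal n̂ = (p₁ × p₂)/|p₁ × p₂|.
Here n̂_z ≈ -0.503; the vertex latitude is φ_max = arccos|n̂_z| ≈ 59.8°.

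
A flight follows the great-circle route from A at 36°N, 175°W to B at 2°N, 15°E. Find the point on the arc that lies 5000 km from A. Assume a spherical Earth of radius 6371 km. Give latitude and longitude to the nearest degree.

≈ 75°N, 137°E

Write both endpoints as unit vectors p₁, p₂ with components (cos φ cos λ, cos φ sin λ, sin φ).
The central angle between the endpoints is δ = arccos(p₁·p₂) ≈ 2.459 rad (140.9°). The total great-circle distance is δ·R ≈ 2.459 × 6371 ≈ 15664 km, so the target fraction is f = 5000/15664 ≈ 0.319.
Interpolate at f ≈ 0.319 with slerp weights a = sin((1−f)δ)/sin δ ≈ 1.576, b = sin(fδ)/sin δ ≈ 1.120.
p = a·p₁ + b·p₂ ≈ (-0.189, 0.179, 0.966); φ = arcsin(p_z) ≈ 74.92°, λ = atan2(p_y, p_x) ≈ 136.68°.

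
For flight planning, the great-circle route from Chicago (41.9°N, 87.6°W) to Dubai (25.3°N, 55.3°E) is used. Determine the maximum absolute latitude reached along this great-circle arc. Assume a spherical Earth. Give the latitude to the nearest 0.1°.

The great circle lies in the plane with unit normal n̂ = (p₁ × p₂)/|p₁ × p₂|.
Here n̂_z ≈ +0.419; the vertex latitude is φ_max = arccos|n̂_z| ≈ 65.2°.
Check via Clairaut: cos φ_max = |cos φ₁| · sin C = cos(41.9°)·sin(34.3°) ≈ 0.419, again giving ≈ 65.2°.

≈ 65.2°N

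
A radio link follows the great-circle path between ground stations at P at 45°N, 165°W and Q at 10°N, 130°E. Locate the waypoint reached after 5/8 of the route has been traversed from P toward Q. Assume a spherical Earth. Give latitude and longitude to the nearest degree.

Convert each endpoint to a unit vector on the sphere (x = cos φ cos λ, y = cos φ sin λ, z = sin φ).
The central angle between the endpoints is δ = arccos(p₁·p₂) ≈ 1.141 rad (65.3°).
Interpolate at f = 5/8 with slerp weights a = sin((1−f)δ)/sin δ ≈ 0.456, b = sin(fδ)/sin δ ≈ 0.720.
p = a·p₁ + b·p₂ ≈ (-0.767, 0.459, 0.448); φ = arcsin(p_z) ≈ 26.59°, λ = atan2(p_y, p_x) ≈ 149.09°.

≈ 27°N, 149°E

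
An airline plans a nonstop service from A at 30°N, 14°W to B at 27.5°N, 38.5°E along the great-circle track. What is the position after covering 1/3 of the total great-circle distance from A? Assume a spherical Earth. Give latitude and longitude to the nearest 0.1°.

≈ 31.6°N, 3.7°E

The haversine formula gives a central angle δ ≈ 0.797 rad (45.7°) between the endpoints.
Interpolate at f = 1/3 with slerp weights a = sin((1−f)δ)/sin δ ≈ 0.708, b = sin(fδ)/sin δ ≈ 0.367.
p = a·p₁ + b·p₂ ≈ (0.850, 0.054, 0.524); φ = arcsin(p_z) ≈ 31.58°, λ = atan2(p_y, p_x) ≈ 3.65°.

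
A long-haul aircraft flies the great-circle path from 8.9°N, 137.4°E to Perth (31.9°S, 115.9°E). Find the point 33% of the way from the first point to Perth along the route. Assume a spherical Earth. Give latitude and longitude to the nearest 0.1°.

≈ 4.7°S, 130.9°E

Convert each endpoint to a unit vector on the sphere (x = cos φ cos λ, y = cos φ sin λ, z = sin φ).
The central angle between the endpoints is δ = arccos(p₁·p₂) ≈ 0.797 rad (45.7°).
Interpolate at f = 0.33 with slerp weights a = sin((1−f)δ)/sin δ ≈ 0.712, b = sin(fδ)/sin δ ≈ 0.364.
p = a·p₁ + b·p₂ ≈ (-0.652, 0.753, -0.082); φ = arcsin(p_z) ≈ -4.70°, λ = atan2(p_y, p_x) ≈ 130.88°.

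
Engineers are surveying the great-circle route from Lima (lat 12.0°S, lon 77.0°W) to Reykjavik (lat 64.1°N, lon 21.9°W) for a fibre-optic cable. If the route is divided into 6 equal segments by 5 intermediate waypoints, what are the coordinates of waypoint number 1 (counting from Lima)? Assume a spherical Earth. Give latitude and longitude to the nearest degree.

From cos δ = sin φ₁ sin φ₂ + cos φ₁ cos φ₂ cos Δλ, the central angle is δ ≈ 1.513 rad (86.7°).
Interpolate at f = 1/6 with slerp weights a = sin((1−f)δ)/sin δ ≈ 0.954, b = sin(fδ)/sin δ ≈ 0.250.
p = a·p₁ + b·p₂ ≈ (0.311, -0.950, 0.027); φ = arcsin(p_z) ≈ 1.52°, λ = atan2(p_y, p_x) ≈ -71.86°.

≈ lat 2°N, lon 72°W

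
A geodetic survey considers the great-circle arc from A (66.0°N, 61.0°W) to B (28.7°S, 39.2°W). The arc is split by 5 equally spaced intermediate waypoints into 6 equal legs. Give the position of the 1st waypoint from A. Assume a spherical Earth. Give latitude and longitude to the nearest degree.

Convert each endpoint to a unit vector on the sphere (x = cos φ cos λ, y = cos φ sin λ, z = sin φ).
The central angle between the endpoints is δ = arccos(p₁·p₂) ≈ 1.678 rad (96.2°).
Interpolate at f = 1/6 with slerp weights a = sin((1−f)δ)/sin δ ≈ 0.991, b = sin(fδ)/sin δ ≈ 0.278.
p = a·p₁ + b·p₂ ≈ (0.384, -0.506, 0.772); φ = arcsin(p_z) ≈ 50.53°, λ = atan2(p_y, p_x) ≈ -52.82°.

≈ (51°N, 53°W)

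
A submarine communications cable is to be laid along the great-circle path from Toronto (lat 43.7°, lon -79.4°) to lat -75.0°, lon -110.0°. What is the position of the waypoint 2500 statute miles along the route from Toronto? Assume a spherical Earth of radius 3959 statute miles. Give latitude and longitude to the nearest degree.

The haversine formula gives a central angle δ ≈ 2.102 rad (120.4°) between the endpoints. The total great-circle distance is δ·R ≈ 2.102 × 3959 ≈ 8320 mi, so the target fraction is f = 2500/8320 ≈ 0.300.
Interpolate at f ≈ 0.300 with slerp weights a = sin((1−f)δ)/sin δ ≈ 1.154, b = sin(fδ)/sin δ ≈ 0.685.
p = a·p₁ + b·p₂ ≈ (0.093, -0.986, 0.136); φ = arcsin(p_z) ≈ 7.81°, λ = atan2(p_y, p_x) ≈ -84.62°.

≈ lat 8°, lon -85°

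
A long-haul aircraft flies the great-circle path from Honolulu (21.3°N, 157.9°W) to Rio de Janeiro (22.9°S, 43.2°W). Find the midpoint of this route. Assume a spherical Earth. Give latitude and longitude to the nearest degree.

Convert each endpoint to a unit vector on the sphere (x = cos φ cos λ, y = cos φ sin λ, z = sin φ).
The central angle between the endpoints is δ = arccos(p₁·p₂) ≈ 2.094 rad (120.0°).
Interpolate at f = 1/2 with slerp weights a = sin((1−f)δ)/sin δ ≈ 1.000, b = sin(fδ)/sin δ ≈ 1.000.
p = a·p₁ + b·p₂ ≈ (-0.192, -0.981, -0.026); φ = arcsin(p_z) ≈ -1.48°, λ = atan2(p_y, p_x) ≈ -101.06°.

≈ 1°S, 101°W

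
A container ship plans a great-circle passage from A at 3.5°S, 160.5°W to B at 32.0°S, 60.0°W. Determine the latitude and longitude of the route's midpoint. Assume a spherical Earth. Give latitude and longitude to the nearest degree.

≈ 26°S, 116°W

The haversine formula gives a central angle δ ≈ 1.693 rad (97.0°) between the endpoints.
Interpolate at f = 1/2 with slerp weights a = sin((1−f)δ)/sin δ ≈ 0.755, b = sin(fδ)/sin δ ≈ 0.755.
p = a·p₁ + b·p₂ ≈ (-0.390, -0.806, -0.446); φ = arcsin(p_z) ≈ -26.48°, λ = atan2(p_y, p_x) ≈ -115.83°.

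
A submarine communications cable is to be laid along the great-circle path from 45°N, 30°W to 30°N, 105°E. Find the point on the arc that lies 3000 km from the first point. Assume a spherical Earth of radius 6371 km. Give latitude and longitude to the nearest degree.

≈ 62°N, 6°E

Convert each endpoint to a unit vector on the sphere (x = cos φ cos λ, y = cos φ sin λ, z = sin φ).
The central angle between the endpoints is δ = arccos(p₁·p₂) ≈ 1.650 rad (94.6°). The total great-circle distance is δ·R ≈ 1.650 × 6371 ≈ 10514 km, so the target fraction is f = 3000/10514 ≈ 0.285.
Interpolate at f ≈ 0.285 with slerp weights a = sin((1−f)δ)/sin δ ≈ 0.927, b = sin(fδ)/sin δ ≈ 0.455.
p = a·p₁ + b·p₂ ≈ (0.466, 0.053, 0.883); φ = arcsin(p_z) ≈ 62.04°, λ = atan2(p_y, p_x) ≈ 6.47°.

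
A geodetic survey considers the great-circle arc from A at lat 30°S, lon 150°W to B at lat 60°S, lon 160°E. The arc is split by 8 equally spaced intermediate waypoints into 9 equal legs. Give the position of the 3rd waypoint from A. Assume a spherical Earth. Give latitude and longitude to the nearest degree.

From cos δ = sin φ₁ sin φ₂ + cos φ₁ cos φ₂ cos Δλ, the central angle is δ ≈ 0.779 rad (44.7°).
Interpolate at f = 3/9 with slerp weights a = sin((1−f)δ)/sin δ ≈ 0.706, b = sin(fδ)/sin δ ≈ 0.365.
p = a·p₁ + b·p₂ ≈ (-0.702, -0.243, -0.670); φ = arcsin(p_z) ≈ -42.05°, λ = atan2(p_y, p_x) ≈ -160.87°.

≈ lat 42°S, lon 161°W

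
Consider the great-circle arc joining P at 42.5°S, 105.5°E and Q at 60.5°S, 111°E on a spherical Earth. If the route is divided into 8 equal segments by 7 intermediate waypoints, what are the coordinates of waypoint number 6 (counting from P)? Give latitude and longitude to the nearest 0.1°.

Write both endpoints as unit vectors p₁, p₂ with components (cos φ cos λ, cos φ sin λ, sin φ).
The central angle between the endpoints is δ = arccos(p₁·p₂) ≈ 0.320 rad (18.3°).
Interpolate at f = 6/8 with slerp weights a = sin((1−f)δ)/sin δ ≈ 0.254, b = sin(fδ)/sin δ ≈ 0.756.
p = a·p₁ + b·p₂ ≈ (-0.183, 0.528, -0.829); φ = arcsin(p_z) ≈ -56.03°, λ = atan2(p_y, p_x) ≈ 109.16°.

≈ 56.0°S, 109.2°E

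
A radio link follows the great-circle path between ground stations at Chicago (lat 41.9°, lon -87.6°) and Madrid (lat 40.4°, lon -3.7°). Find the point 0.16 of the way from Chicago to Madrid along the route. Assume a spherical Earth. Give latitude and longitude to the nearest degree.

≈ lat 46°, lon -75°

From cos δ = sin φ₁ sin φ₂ + cos φ₁ cos φ₂ cos Δλ, the central angle is δ ≈ 1.055 rad (60.5°).
Interpolate at f = 0.16 with slerp weights a = sin((1−f)δ)/sin δ ≈ 0.891, b = sin(fδ)/sin δ ≈ 0.193.
p = a·p₁ + b·p₂ ≈ (0.175, -0.672, 0.720); φ = arcsin(p_z) ≈ 46.05°, λ = atan2(p_y, p_x) ≈ -75.44°.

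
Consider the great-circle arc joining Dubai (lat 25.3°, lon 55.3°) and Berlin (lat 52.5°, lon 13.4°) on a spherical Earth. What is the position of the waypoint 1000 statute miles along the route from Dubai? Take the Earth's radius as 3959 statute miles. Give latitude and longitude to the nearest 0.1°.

≈ lat 36.3°, lon 44.3°

From cos δ = sin φ₁ sin φ₂ + cos φ₁ cos φ₂ cos Δλ, the central angle is δ ≈ 0.725 rad (41.5°). The total great-circle distance is δ·R ≈ 0.725 × 3959 ≈ 2869 mi, so the target fraction is f = 1000/2869 ≈ 0.349.
Interpolate at f ≈ 0.349 with slerp weights a = sin((1−f)δ)/sin δ ≈ 0.686, b = sin(fδ)/sin δ ≈ 0.377.
p = a·p₁ + b·p₂ ≈ (0.576, 0.563, 0.592); φ = arcsin(p_z) ≈ 36.32°, λ = atan2(p_y, p_x) ≈ 44.33°.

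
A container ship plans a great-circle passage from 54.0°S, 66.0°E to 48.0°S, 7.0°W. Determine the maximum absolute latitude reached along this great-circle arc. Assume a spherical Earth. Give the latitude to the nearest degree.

≈ 57°S

The great circle lies in the plane with unit normal n̂ = (p₁ × p₂)/|p₁ × p₂|.
Here n̂_z ≈ -0.539; the vertex latitude is φ_max = arccos|n̂_z| ≈ 57.4°.
Check via Clairaut: cos φ_max = |cos φ₁| · sin C = cos(54.0°)·sin(113.5°) ≈ 0.539, again giving ≈ 57.4°.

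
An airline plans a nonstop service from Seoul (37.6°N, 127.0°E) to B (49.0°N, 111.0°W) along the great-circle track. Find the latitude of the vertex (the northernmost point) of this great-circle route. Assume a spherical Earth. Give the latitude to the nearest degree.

≈ 63°N

The great circle lies in the plane with unit normal n̂ = (p₁ × p₂)/|p₁ × p₂|.
Here n̂_z ≈ +0.449; the vertex latitude is φ_max = arccos|n̂_z| ≈ 63.3°.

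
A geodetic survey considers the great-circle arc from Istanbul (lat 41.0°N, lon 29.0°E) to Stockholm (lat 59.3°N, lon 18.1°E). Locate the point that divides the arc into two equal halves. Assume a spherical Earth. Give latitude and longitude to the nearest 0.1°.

≈ lat 50.3°N, lon 24.6°E

From cos δ = sin φ₁ sin φ₂ + cos φ₁ cos φ₂ cos Δλ, the central angle is δ ≈ 0.341 rad (19.5°).
Interpolate at f = 1/2 with slerp weights a = sin((1−f)δ)/sin δ ≈ 0.507, b = sin(fδ)/sin δ ≈ 0.507.
p = a·p₁ + b·p₂ ≈ (0.581, 0.266, 0.769); φ = arcsin(p_z) ≈ 50.27°, λ = atan2(p_y, p_x) ≈ 24.60°.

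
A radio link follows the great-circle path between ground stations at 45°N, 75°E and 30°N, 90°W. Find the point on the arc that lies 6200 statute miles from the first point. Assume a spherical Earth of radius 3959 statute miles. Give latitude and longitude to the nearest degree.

≈ 44°N, 86°W

The haversine formula gives a central angle δ ≈ 1.811 rad (103.8°) between the endpoints. The total great-circle distance is δ·R ≈ 1.811 × 3959 ≈ 7170 mi, so the target fraction is f = 6200/7170 ≈ 0.865.
Interpolate at f ≈ 0.865 with slerp weights a = sin((1−f)δ)/sin δ ≈ 0.250, b = sin(fδ)/sin δ ≈ 1.030.
p = a·p₁ + b·p₂ ≈ (0.046, -0.721, 0.691); φ = arcsin(p_z) ≈ 43.74°, λ = atan2(p_y, p_x) ≈ -86.37°.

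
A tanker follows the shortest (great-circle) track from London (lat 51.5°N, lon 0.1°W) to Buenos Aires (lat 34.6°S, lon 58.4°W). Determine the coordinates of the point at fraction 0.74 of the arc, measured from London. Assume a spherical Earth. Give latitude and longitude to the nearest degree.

From cos δ = sin φ₁ sin φ₂ + cos φ₁ cos φ₂ cos Δλ, the central angle is δ ≈ 1.747 rad (100.1°).
Interpolate at f = 0.74 with slerp weights a = sin((1−f)δ)/sin δ ≈ 0.446, b = sin(fδ)/sin δ ≈ 0.977.
p = a·p₁ + b·p₂ ≈ (0.699, -0.685, -0.206); φ = arcsin(p_z) ≈ -11.88°, λ = atan2(p_y, p_x) ≈ -44.44°.

≈ lat 12°S, lon 44°W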